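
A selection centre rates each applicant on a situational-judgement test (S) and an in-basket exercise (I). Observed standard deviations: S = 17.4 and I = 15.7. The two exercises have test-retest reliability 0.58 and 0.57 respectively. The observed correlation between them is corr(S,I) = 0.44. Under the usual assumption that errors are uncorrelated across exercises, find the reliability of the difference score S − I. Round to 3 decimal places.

Var(S−I) = 17.4² + 15.7² − 2·17.4·15.7·0.44 = 549.25 − 240.398 = 308.852.
Under uncorrelated errors the observed covariances equal the true-score covariances, so only the own-variance terms attenuate.
True-score variance = [17.4²·0.58 + 15.7²·0.57] − 240.398 = 316.1 − 240.398 = 75.7017.
Reliability = 75.7017 / 308.852 = 0.245.

0.245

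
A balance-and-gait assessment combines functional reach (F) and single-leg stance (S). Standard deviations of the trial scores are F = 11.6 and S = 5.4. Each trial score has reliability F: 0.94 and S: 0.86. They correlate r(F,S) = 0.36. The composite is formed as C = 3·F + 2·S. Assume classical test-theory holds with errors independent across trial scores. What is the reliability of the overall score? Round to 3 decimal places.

0.944

Var(C) = 3²·11.6² + 2²·5.4² + 2·[6·11.6·5.4·0.36] = 1327.68 + 270.605 = 1598.28.
Under uncorrelated errors the observed covariances equal the true-score covariances, so only the own-variance terms attenuate.
True-score variance = [3²·11.6²·0.94 + 2²·5.4²·0.86] + 270.605 = 1238.69 + 270.605 = 1509.29.
Reliability = 1509.29 / 1598.28 = 0.944.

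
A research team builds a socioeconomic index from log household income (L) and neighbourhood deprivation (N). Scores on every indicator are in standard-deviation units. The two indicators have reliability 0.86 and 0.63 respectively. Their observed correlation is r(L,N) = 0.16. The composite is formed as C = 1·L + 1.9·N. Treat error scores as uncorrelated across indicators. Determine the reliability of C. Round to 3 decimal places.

0.717

Var(C) = 1 + 1.9² + 2·[1.9·0.16] = 4.61 + 0.608 = 5.218.
With uncorrelated errors the cross-covariances are all true-score covariance, so they carry over unchanged; only the diagonal terms shrink to ρᵢσᵢ².
True-score variance = [0.86 + 1.9²·0.63] + 0.608 = 3.1343 + 0.608 = 3.7423.
Reliability = 3.7423 / 5.218 = 0.717.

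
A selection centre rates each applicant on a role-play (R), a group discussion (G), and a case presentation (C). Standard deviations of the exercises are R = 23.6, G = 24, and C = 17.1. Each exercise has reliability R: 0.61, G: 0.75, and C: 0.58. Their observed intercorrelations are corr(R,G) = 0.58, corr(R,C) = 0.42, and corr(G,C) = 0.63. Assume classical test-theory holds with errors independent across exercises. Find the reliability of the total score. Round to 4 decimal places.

Var(R+G+C) = 23.6² + 24² + 17.1² + 2·[23.6·24·0.58 + 23.6·17.1·0.42 + 24·17.1·0.63] = 1425.37 + 1513.12 = 2938.49.
Because errors are independent across components, Cov(Tᵢ,Tⱼ) = Cov(Xᵢ,Xⱼ); the off-diagonal part of the true-score variance is the same as above.
True-score variance = [23.6²·0.61 + 24²·0.75 + 17.1²·0.58] + 1513.12 = 941.343 + 1513.12 = 2454.46.
Reliability = 2454.46 / 2938.49 = 0.8353.

0.8353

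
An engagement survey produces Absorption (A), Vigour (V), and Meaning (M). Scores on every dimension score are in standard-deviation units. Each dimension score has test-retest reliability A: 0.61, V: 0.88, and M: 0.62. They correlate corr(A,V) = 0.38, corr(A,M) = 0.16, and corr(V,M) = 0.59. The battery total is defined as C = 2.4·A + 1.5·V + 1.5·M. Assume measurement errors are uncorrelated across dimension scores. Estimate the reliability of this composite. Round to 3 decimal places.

Var(C) = 2.4² + 1.5² + 1.5² + 2·[3.6·0.38 + 3.6·0.16 + 2.25·0.59] = 10.26 + 6.543 = 16.803.
Because errors are independent across components, Cov(Tᵢ,Tⱼ) = Cov(Xᵢ,Xⱼ); the off-diagonal part of the true-score variance is the same as above.
True-score variance = [2.4²·0.61 + 1.5²·0.88 + 1.5²·0.62] + 6.543 = 6.8886 + 6.543 = 13.4316.
Reliability = 13.4316 / 16.803 = 0.799.

0.799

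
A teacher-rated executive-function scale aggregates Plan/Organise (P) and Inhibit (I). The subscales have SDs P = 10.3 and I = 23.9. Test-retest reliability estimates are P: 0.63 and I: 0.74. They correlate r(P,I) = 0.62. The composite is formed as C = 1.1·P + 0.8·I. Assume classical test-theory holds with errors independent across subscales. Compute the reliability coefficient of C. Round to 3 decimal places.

Var(C) = 1.1²·10.3² + 0.8²·23.9² + 2·[0.88·10.3·23.9·0.62] = 493.943 + 268.621 = 762.564.
Under uncorrelated errors the observed covariances equal the true-score covariances, so only the own-variance terms attenuate.
True-score variance = [1.1²·10.3²·0.63 + 0.8²·23.9²·0.74] + 268.621 = 351.397 + 268.621 = 620.018.
Reliability = 620.018 / 762.564 = 0.813.

0.813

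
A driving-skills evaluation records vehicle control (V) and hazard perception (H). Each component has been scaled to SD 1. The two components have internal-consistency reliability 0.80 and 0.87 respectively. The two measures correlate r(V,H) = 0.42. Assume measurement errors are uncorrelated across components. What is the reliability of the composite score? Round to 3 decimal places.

Var(V+H) = 2 + 2·[0.42] = 2 + 0.84 = 2.84.
Because errors are independent across components, Cov(Tᵢ,Tⱼ) = Cov(Xᵢ,Xⱼ); the off-diagonal part of the true-score variance is the same as above.
True-score variance = [0.80 + 0.87] + 0.84 = 1.67 + 0.84 = 2.51.
Reliability = 2.51 / 2.84 = 0.884.

0.884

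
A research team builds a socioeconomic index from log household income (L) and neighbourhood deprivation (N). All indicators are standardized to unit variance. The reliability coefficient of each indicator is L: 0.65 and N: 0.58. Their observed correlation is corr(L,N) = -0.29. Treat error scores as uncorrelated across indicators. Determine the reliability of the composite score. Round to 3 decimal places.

0.458

Var(L+N) = 2 + 2·[(-0.29)] = 2 − 0.58 = 1.42.
Under uncorrelated errors the observed covariances equal the true-score covariances, so only the own-variance terms attenuate.
True-score variance = [0.65 + 0.58] − 0.58 = 1.23 − 0.58 = 0.65.
Reliability = 0.65 / 1.42 = 0.458.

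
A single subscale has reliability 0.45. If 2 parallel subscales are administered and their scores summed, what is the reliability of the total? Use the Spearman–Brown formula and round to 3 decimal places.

ρ_k = kρ / (1 + (k−1)ρ) = 2·0.45 / (1 + 1·0.45) = 0.900 / 1.450 = 0.621.

0.621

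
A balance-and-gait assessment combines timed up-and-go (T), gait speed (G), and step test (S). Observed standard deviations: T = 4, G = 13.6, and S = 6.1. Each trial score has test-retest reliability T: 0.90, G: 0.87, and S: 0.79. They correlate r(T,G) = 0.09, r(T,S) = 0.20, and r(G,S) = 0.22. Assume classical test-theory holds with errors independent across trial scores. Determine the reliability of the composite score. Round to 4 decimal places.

0.8863

Var(T+G+S) = 4² + 13.6² + 6.1² + 2·[4·13.6·0.09 + 4·6.1·0.20 + 13.6·6.1·0.22] = 238.17 + 56.0544 = 294.224.
With uncorrelated errors the cross-covariances are all true-score covariance, so they carry over unchanged; only the diagonal terms shrink to ρᵢσᵢ².
True-score variance = [4²·0.90 + 13.6²·0.87 + 6.1²·0.79] + 56.0544 = 204.711 + 56.0544 = 260.765.
Reliability = 260.765 / 294.224 = 0.8863.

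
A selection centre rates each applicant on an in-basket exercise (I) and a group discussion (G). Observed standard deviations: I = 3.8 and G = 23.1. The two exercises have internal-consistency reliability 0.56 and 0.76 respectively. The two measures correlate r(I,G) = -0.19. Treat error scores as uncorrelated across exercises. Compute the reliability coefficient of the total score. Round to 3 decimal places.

Var(I+G) = 3.8² + 23.1² + 2·[3.8·23.1·(-0.19)] = 548.05 − 33.3564 = 514.694.
With uncorrelated errors the cross-covariances are all true-score covariance, so they carry over unchanged; only the diagonal terms shrink to ρᵢσᵢ².
True-score variance = [3.8²·0.56 + 23.1²·0.76] − 33.3564 = 413.63 − 33.3564 = 380.274.
Reliability = 380.274 / 514.694 = 0.739.

0.739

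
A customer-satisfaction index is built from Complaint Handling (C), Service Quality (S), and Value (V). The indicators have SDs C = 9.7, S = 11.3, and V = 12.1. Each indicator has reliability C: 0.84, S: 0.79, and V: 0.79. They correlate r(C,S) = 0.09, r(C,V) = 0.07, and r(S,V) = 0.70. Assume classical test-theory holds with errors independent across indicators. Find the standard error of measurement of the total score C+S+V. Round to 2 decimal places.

8.52

Var(total) = 368.19 + 227.584 = 595.774.
True-score variance = 295.575 + 227.584 = 523.158, so reliability = 0.8781.
Error variance = 595.774 − 523.158 = 72.6154; SEM = √72.6154 = 8.52.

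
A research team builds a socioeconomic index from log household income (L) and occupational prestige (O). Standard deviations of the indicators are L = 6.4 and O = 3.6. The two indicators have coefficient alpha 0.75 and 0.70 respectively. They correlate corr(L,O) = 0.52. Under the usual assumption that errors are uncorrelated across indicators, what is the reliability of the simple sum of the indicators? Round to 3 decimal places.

0.819

Var(L+O) = 6.4² + 3.6² + 2·[6.4·3.6·0.52] = 53.92 + 23.9616 = 77.8816.
Under uncorrelated errors the observed covariances equal the true-score covariances, so only the own-variance terms attenuate.
True-score variance = [6.4²·0.75 + 3.6²·0.70] + 23.9616 = 39.792 + 23.9616 = 63.7536.
Reliability = 63.7536 / 77.8816 = 0.819.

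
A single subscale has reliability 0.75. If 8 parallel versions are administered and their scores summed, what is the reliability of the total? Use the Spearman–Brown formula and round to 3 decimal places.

ρ_k = kρ / (1 + (k−1)ρ) = 8·0.75 / (1 + 7·0.75) = 6.000 / 6.250 = 0.960.

0.960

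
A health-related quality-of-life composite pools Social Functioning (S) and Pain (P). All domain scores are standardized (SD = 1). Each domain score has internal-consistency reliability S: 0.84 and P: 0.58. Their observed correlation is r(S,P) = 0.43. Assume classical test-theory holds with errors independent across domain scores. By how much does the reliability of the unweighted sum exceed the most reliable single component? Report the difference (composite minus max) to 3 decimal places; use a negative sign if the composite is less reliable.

-0.043

Var(sum) = 2 + 0.86 = 2.86; true-score variance = 1.42 + 0.86 = 2.28; composite reliability = 0.7972.
Max component reliability = 0.8400.
Difference = 0.7972 − 0.8400 = -0.043.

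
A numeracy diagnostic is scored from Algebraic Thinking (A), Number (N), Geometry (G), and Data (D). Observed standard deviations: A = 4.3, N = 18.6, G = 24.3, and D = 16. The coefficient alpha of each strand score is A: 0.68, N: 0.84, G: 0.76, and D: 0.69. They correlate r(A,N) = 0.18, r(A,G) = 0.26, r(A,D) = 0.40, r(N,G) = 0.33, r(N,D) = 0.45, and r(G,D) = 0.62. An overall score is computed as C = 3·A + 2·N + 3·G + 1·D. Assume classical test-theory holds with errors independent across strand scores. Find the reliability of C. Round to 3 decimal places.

Var(C) = 3²·4.3² + 2²·18.6² + 3²·24.3² + 16² + 2·[6·4.3·18.6·0.18 + 9·4.3·24.3·0.26 + 3·4.3·16·0.40 + 6·18.6·24.3·0.33 + 2·18.6·16·0.45 + 3·24.3·16·0.62] = 7120.66 + 4598.75 = 11719.4.
With uncorrelated errors the cross-covariances are all true-score covariance, so they carry over unchanged; only the diagonal terms shrink to ρᵢσᵢ².
True-score variance = [3²·4.3²·0.68 + 2²·18.6²·0.84 + 3²·24.3²·0.76 + 16²·0.69] + 4598.75 = 5491.18 + 4598.75 = 10089.9.
Reliability = 10089.9 / 11719.4 = 0.861.

0.861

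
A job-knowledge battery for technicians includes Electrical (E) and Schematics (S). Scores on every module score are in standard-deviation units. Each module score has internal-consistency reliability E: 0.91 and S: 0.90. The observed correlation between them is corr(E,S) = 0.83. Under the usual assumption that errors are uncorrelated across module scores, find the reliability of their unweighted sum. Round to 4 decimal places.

Var(E+S) = 2 + 2·[0.83] = 2 + 1.66 = 3.66.
Under uncorrelated errors the observed covariances equal the true-score covariances, so only the own-variance terms attenuate.
True-score variance = [0.91 + 0.90] + 1.66 = 1.81 + 1.66 = 3.47.
Reliability = 3.47 / 3.66 = 0.9481.

0.9481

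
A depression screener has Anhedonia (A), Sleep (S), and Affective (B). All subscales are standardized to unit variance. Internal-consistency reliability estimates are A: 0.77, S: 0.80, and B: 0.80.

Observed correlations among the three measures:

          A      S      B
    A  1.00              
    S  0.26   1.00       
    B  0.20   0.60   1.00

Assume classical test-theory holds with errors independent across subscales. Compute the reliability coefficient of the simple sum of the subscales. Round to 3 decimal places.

Var(A+S+B) = 3 + 2·[0.26 + 0.20 + 0.60] = 3 + 2.12 = 5.12.
With uncorrelated errors the cross-covariances are all true-score covariance, so they carry over unchanged; only the diagonal terms shrink to ρᵢσᵢ².
True-score variance = [0.77 + 0.80 + 0.80] + 2.12 = 2.37 + 2.12 = 4.49.
Reliability = 4.49 / 5.12 = 0.877.

0.877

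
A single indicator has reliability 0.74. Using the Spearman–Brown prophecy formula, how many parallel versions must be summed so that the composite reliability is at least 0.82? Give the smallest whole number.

k ≥ ρ*(1−ρ₁)/(ρ₁(1−ρ*)) = 0.82·0.26 / (0.74·0.18) = 1.601.
Smallest integer k = 2.

2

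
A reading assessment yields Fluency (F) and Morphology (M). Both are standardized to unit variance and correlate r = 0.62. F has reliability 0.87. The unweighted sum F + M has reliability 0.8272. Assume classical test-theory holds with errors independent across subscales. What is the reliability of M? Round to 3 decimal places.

0.570

Var(F+M) = 2 + 2·0.62 = 3.240.
True-score variance = ρ_F + ρ_M + 2·0.62, so 0.8272 = (0.87 + ρ_M + 1.24) / 3.240.
ρ_M = 0.8272·3.240 − 0.87 − 1.24 = 0.570.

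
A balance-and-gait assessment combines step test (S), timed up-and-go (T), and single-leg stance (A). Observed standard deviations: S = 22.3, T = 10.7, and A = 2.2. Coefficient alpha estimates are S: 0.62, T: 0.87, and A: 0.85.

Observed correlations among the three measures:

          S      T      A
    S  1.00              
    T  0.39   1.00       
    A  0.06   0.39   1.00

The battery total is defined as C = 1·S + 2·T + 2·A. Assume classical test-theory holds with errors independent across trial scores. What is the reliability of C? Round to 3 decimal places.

0.824

Var(C) = 22.3² + 2²·10.7² + 2²·2.2² + 2·[2·22.3·10.7·0.39 + 2·22.3·2.2·0.06 + 4·10.7·2.2·0.39] = 974.61 + 457.451 = 1432.06.
Under uncorrelated errors the observed covariances equal the true-score covariances, so only the own-variance terms attenuate.
True-score variance = [22.3²·0.62 + 2²·10.7²·0.87 + 2²·2.2²·0.85] + 457.451 = 723.201 + 457.451 = 1180.65.
Reliability = 1180.65 / 1432.06 = 0.824.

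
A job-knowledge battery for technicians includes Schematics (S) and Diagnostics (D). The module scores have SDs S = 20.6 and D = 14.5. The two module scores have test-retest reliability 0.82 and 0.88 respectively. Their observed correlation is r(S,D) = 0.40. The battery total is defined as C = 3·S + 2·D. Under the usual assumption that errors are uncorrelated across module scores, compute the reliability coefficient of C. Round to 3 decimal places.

0.871

Var(C) = 3²·20.6² + 2²·14.5² + 2·[6·20.6·14.5·0.40] = 4660.24 + 1433.76 = 6094.
With uncorrelated errors the cross-covariances are all true-score covariance, so they carry over unchanged; only the diagonal terms shrink to ρᵢσᵢ².
True-score variance = [3²·20.6²·0.82 + 2²·14.5²·0.88] + 1433.76 = 3871.86 + 1433.76 = 5305.62.
Reliability = 5305.62 / 6094 = 0.871.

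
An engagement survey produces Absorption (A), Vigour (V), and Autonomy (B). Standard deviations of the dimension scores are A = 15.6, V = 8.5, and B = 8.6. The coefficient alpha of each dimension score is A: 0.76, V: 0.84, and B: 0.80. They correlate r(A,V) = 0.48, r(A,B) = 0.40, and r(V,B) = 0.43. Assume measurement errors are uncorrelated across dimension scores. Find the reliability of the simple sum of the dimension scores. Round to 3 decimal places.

0.877

Var(A+V+B) = 15.6² + 8.5² + 8.6² + 2·[15.6·8.5·0.48 + 15.6·8.6·0.40 + 8.5·8.6·0.43] = 389.57 + 297.49 = 687.06.
With uncorrelated errors the cross-covariances are all true-score covariance, so they carry over unchanged; only the diagonal terms shrink to ρᵢσᵢ².
True-score variance = [15.6²·0.76 + 8.5²·0.84 + 8.6²·0.80] + 297.49 = 304.812 + 297.49 = 602.302.
Reliability = 602.302 / 687.06 = 0.877.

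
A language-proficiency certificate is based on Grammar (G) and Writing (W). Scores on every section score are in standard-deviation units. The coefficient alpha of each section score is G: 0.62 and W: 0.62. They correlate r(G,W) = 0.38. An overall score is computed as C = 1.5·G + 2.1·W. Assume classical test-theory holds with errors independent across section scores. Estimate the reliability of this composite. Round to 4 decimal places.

Var(C) = 1.5² + 2.1² + 2·[3.15·0.38] = 6.66 + 2.394 = 9.054.
Under uncorrelated errors the observed covariances equal the true-score covariances, so only the own-variance terms attenuate.
True-score variance = [1.5²·0.62 + 2.1²·0.62] + 2.394 = 4.1292 + 2.394 = 6.5232.
Reliability = 6.5232 / 9.054 = 0.7205.

0.7205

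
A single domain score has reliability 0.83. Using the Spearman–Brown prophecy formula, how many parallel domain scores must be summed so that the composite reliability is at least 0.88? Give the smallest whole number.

2

k ≥ ρ*(1−ρ₁)/(ρ₁(1−ρ*)) = 0.88·0.17 / (0.83·0.12) = 1.502.
Smallest integer k = 2.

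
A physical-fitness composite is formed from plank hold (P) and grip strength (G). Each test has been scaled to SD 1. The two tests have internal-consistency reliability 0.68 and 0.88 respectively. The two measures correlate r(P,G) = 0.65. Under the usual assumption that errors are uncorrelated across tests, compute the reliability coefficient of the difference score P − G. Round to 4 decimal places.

Var(P−G) = 1 + 1 − 2·0.65 = 2 − 1.3 = 0.7.
Because errors are independent across components, Cov(Tᵢ,Tⱼ) = Cov(Xᵢ,Xⱼ); the off-diagonal part of the true-score variance is the same as above.
True-score variance = [0.68 + 0.88] − 1.3 = 1.56 − 1.3 = 0.26.
Reliability = 0.26 / 0.7 = 0.3714.

0.3714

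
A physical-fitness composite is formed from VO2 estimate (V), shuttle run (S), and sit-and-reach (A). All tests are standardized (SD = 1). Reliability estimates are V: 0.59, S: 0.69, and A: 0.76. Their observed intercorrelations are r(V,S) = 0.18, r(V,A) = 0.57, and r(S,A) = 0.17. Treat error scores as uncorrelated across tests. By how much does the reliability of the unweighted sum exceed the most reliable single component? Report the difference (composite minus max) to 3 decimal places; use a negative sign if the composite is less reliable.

Var(sum) = 3 + 1.84 = 4.84; true-score variance = 2.04 + 1.84 = 3.88; composite reliability = 0.8017.
Max component reliability = 0.7600.
Difference = 0.8017 − 0.7600 = 0.042.

0.042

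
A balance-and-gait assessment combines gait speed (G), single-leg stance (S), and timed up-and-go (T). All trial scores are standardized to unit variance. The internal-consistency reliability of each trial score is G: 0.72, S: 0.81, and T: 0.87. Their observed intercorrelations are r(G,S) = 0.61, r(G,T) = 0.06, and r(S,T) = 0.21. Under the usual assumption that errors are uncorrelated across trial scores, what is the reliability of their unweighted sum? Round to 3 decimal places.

0.874

Var(G+S+T) = 3 + 2·[0.61 + 0.06 + 0.21] = 3 + 1.76 = 4.76.
With uncorrelated errors the cross-covariances are all true-score covariance, so they carry over unchanged; only the diagonal terms shrink to ρᵢσᵢ².
True-score variance = [0.72 + 0.81 + 0.87] + 1.76 = 2.4 + 1.76 = 4.16.
Reliability = 4.16 / 4.76 = 0.874.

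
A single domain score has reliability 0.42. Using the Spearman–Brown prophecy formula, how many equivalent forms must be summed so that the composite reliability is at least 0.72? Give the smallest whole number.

k ≥ ρ*(1−ρ₁)/(ρ₁(1−ρ*)) = 0.72·0.58 / (0.42·0.28) = 3.551.
Smallest integer k = 4.

4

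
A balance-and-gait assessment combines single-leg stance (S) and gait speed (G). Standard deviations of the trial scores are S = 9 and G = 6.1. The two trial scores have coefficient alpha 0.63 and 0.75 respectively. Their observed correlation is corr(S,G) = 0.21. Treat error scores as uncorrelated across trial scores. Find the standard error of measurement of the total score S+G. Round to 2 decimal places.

Var(total) = 118.21 + 23.058 = 141.268.
True-score variance = 78.9375 + 23.058 = 101.995, so reliability = 0.7220.
Error variance = 141.268 − 101.995 = 39.2725; SEM = √39.2725 = 6.27.

6.27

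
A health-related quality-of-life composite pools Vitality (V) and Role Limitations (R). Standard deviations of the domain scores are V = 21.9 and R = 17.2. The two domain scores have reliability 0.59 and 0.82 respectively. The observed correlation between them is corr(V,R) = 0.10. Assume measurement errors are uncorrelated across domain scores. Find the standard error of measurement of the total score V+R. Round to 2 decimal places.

15.81

Var(total) = 775.45 + 75.336 = 850.786.
True-score variance = 525.559 + 75.336 = 600.895, so reliability = 0.7063.
Error variance = 850.786 − 600.895 = 249.891; SEM = √249.891 = 15.81.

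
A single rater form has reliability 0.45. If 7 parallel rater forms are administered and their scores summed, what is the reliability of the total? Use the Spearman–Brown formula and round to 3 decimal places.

0.851

ρ_k = kρ / (1 + (k−1)ρ) = 7·0.45 / (1 + 6·0.45) = 3.150 / 3.700 = 0.851.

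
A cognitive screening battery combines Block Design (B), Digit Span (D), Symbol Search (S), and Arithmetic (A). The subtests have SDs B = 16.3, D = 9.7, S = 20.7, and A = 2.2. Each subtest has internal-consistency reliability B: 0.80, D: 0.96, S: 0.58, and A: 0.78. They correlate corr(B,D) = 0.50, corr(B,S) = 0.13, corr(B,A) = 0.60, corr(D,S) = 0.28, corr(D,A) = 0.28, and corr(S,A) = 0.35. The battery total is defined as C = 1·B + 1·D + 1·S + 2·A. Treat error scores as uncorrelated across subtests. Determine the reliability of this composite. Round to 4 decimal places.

Var(C) = 16.3² + 9.7² + 20.7² + 2²·2.2² + 2·[16.3·9.7·0.50 + 16.3·20.7·0.13 + 2·16.3·2.2·0.60 + 9.7·20.7·0.28 + 2·9.7·2.2·0.28 + 2·20.7·2.2·0.35] = 807.63 + 532 = 1339.63.
Under uncorrelated errors the observed covariances equal the true-score covariances, so only the own-variance terms attenuate.
True-score variance = [16.3²·0.80 + 9.7²·0.96 + 20.7²·0.58 + 2²·2.2²·0.78] + 532 = 566.503 + 532 = 1098.5.
Reliability = 1098.5 / 1339.63 = 0.8200.

0.8200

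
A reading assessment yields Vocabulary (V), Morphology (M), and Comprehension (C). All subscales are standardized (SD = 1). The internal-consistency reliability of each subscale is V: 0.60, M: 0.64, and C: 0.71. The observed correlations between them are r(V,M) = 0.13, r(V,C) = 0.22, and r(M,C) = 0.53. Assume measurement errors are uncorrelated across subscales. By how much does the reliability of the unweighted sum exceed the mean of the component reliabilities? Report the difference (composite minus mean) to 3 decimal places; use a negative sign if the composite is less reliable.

0.129

Var(sum) = 3 + 1.76 = 4.76; true-score variance = 1.95 + 1.76 = 3.71; composite reliability = 0.7794.
Mean component reliability = 0.6500.
Difference = 0.7794 − 0.6500 = 0.129.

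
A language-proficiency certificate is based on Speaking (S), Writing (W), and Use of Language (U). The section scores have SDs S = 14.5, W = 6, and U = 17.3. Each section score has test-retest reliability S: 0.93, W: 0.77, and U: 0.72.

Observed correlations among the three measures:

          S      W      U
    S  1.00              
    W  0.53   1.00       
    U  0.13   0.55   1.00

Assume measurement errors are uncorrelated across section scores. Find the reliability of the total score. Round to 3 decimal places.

Var(S+W+U) = 14.5² + 6² + 17.3² + 2·[14.5·6·0.53 + 14.5·17.3·0.13 + 6·17.3·0.55] = 545.54 + 271.621 = 817.161.
Because errors are independent across components, Cov(Tᵢ,Tⱼ) = Cov(Xᵢ,Xⱼ); the off-diagonal part of the true-score variance is the same as above.
True-score variance = [14.5²·0.93 + 6²·0.77 + 17.3²·0.72] + 271.621 = 438.741 + 271.621 = 710.362.
Reliability = 710.362 / 817.161 = 0.869.

0.869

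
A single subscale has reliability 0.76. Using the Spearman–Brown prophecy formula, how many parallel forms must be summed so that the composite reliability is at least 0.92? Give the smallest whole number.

k ≥ ρ*(1−ρ₁)/(ρ₁(1−ρ*)) = 0.92·0.24 / (0.76·0.08) = 3.632.
Smallest integer k = 4.

4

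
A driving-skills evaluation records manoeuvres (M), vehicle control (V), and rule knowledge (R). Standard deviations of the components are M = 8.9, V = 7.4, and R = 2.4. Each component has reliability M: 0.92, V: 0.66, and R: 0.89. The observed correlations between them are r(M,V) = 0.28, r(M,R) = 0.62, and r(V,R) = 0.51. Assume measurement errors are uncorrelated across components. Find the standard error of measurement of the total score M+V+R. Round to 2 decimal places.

Var(total) = 139.73 + 81.4832 = 221.213.
True-score variance = 114.141 + 81.4832 = 195.624, so reliability = 0.8843.
Error variance = 221.213 − 195.624 = 25.5888; SEM = √25.5888 = 5.06.

5.06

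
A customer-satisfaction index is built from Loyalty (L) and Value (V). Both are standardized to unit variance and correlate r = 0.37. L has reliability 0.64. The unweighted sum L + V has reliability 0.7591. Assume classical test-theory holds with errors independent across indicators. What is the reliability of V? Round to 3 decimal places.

Var(L+V) = 2 + 2·0.37 = 2.740.
True-score variance = ρ_L + ρ_V + 2·0.37, so 0.7591 = (0.64 + ρ_V + 0.74) / 2.740.
ρ_V = 0.7591·2.740 − 0.64 − 0.74 = 0.700.

0.700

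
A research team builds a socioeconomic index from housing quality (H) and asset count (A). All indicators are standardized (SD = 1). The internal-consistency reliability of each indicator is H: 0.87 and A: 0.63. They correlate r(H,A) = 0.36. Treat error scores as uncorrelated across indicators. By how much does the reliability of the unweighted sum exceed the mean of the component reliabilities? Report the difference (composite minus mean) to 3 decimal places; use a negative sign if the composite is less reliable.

0.066

Var(sum) = 2 + 0.72 = 2.72; true-score variance = 1.5 + 0.72 = 2.22; composite reliability = 0.8162.
Mean component reliability = 0.7500.
Difference = 0.8162 − 0.7500 = 0.066.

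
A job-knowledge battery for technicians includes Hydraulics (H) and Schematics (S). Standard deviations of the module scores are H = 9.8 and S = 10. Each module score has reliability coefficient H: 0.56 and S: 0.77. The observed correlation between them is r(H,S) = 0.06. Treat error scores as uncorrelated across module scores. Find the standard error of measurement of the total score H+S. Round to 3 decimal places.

Var(total) = 196.04 + 11.76 = 207.8.
True-score variance = 130.782 + 11.76 = 142.542, so reliability = 0.6860.
Error variance = 207.8 − 142.542 = 65.2576; SEM = √65.2576 = 8.078.

8.078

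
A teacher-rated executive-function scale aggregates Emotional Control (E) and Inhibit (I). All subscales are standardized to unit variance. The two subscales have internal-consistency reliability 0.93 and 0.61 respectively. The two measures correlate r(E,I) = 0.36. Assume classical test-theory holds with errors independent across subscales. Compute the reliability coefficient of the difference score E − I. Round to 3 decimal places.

Var(E−I) = 1 + 1 − 2·0.36 = 2 − 0.72 = 1.28.
Under uncorrelated errors the observed covariances equal the true-score covariances, so only the own-variance terms attenuate.
True-score variance = [0.93 + 0.61] − 0.72 = 1.54 − 0.72 = 0.82.
Reliability = 0.82 / 1.28 = 0.641.

0.641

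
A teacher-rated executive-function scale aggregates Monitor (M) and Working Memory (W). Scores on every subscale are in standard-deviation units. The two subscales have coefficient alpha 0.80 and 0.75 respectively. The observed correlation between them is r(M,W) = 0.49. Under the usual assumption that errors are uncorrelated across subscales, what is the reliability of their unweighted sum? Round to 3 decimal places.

Var(M+W) = 2 + 2·[0.49] = 2 + 0.98 = 2.98.
With uncorrelated errors the cross-covariances are all true-score covariance, so they carry over unchanged; only the diagonal terms shrink to ρᵢσᵢ².
True-score variance = [0.80 + 0.75] + 0.98 = 1.55 + 0.98 = 2.53.
Reliability = 2.53 / 2.98 = 0.849.

0.849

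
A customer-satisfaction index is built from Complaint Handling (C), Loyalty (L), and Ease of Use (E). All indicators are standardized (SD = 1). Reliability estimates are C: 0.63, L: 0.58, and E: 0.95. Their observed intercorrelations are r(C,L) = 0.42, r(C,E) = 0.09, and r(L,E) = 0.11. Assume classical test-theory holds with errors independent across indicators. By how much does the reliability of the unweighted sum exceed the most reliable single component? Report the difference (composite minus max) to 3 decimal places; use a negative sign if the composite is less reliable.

Var(sum) = 3 + 1.24 = 4.24; true-score variance = 2.16 + 1.24 = 3.4; composite reliability = 0.8019.
Max component reliability = 0.9500.
Difference = 0.8019 − 0.9500 = -0.148.

-0.148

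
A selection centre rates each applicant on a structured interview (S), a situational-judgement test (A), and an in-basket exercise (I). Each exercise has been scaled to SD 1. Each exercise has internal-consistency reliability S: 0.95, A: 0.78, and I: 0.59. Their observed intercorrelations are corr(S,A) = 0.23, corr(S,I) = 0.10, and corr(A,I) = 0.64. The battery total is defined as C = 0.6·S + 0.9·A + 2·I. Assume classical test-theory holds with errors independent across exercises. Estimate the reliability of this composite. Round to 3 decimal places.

Var(C) = 0.6² + 0.9² + 2² + 2·[0.54·0.23 + 1.2·0.10 + 1.8·0.64] = 5.17 + 2.7924 = 7.9624.
Because errors are independent across components, Cov(Tᵢ,Tⱼ) = Cov(Xᵢ,Xⱼ); the off-diagonal part of the true-score variance is the same as above.
True-score variance = [0.6²·0.95 + 0.9²·0.78 + 2²·0.59] + 2.7924 = 3.3338 + 2.7924 = 6.1262.
Reliability = 6.1262 / 7.9624 = 0.769.

0.769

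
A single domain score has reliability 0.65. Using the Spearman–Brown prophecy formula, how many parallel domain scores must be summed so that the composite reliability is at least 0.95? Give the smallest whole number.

k ≥ ρ*(1−ρ₁)/(ρ₁(1−ρ*)) = 0.95·0.35 / (0.65·0.05) = 10.231.
Smallest integer k = 11.

11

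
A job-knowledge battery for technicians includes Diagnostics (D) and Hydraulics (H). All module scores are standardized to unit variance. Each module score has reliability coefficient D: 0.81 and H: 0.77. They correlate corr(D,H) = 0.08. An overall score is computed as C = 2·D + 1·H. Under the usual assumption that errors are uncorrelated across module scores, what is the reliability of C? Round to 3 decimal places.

Var(C) = 2² + 1 + 2·[2·0.08] = 5 + 0.32 = 5.32.
Under uncorrelated errors the observed covariances equal the true-score covariances, so only the own-variance terms attenuate.
True-score variance = [2²·0.81 + 0.77] + 0.32 = 4.01 + 0.32 = 4.33.
Reliability = 4.33 / 5.32 = 0.814.

0.814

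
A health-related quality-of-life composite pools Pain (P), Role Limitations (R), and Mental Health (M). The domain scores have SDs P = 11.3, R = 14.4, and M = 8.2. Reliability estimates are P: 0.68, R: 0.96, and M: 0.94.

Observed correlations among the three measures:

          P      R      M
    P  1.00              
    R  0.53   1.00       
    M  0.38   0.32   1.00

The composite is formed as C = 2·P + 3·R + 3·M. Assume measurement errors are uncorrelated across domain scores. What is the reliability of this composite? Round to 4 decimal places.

0.9464

Var(C) = 2²·11.3² + 3²·14.4² + 3²·8.2² + 2·[6·11.3·14.4·0.53 + 6·11.3·8.2·0.38 + 9·14.4·8.2·0.32] = 2982.16 + 2137.57 = 5119.73.
Under uncorrelated errors the observed covariances equal the true-score covariances, so only the own-variance terms attenuate.
True-score variance = [2²·11.3²·0.68 + 3²·14.4²·0.96 + 3²·8.2²·0.94] + 2137.57 = 2707.76 + 2137.57 = 4845.33.
Reliability = 4845.33 / 5119.73 = 0.9464.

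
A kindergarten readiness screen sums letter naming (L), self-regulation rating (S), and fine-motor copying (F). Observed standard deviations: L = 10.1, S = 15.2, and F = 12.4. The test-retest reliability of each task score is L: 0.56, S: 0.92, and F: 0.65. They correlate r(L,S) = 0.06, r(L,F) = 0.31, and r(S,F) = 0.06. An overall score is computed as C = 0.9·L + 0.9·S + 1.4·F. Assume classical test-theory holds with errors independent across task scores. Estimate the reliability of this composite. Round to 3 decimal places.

0.780

Var(C) = 0.9²·10.1² + 0.9²·15.2² + 1.4²·12.4² + 2·[0.81·10.1·15.2·0.06 + 1.26·10.1·12.4·0.31 + 1.26·15.2·12.4·0.06] = 571.14 + 141.258 = 712.398.
Because errors are independent across components, Cov(Tᵢ,Tⱼ) = Cov(Xᵢ,Xⱼ); the off-diagonal part of the true-score variance is the same as above.
True-score variance = [0.9²·10.1²·0.56 + 0.9²·15.2²·0.92 + 1.4²·12.4²·0.65] + 141.258 = 414.333 + 141.258 = 555.591.
Reliability = 555.591 / 712.398 = 0.780.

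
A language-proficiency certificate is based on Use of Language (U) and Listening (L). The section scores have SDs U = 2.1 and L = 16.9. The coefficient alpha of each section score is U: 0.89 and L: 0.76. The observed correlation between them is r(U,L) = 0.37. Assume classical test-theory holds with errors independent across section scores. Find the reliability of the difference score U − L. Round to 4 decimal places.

0.7383

Var(U−L) = 2.1² + 16.9² − 2·2.1·16.9·0.37 = 290.02 − 26.2626 = 263.757.
Under uncorrelated errors the observed covariances equal the true-score covariances, so only the own-variance terms attenuate.
True-score variance = [2.1²·0.89 + 16.9²·0.76] − 26.2626 = 220.988 − 26.2626 = 194.726.
Reliability = 194.726 / 263.757 = 0.7383.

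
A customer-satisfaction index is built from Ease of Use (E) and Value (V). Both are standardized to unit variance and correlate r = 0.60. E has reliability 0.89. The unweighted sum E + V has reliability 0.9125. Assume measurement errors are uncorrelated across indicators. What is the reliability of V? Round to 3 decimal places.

0.830

Var(E+V) = 2 + 2·0.60 = 3.200.
True-score variance = ρ_E + ρ_V + 2·0.60, so 0.9125 = (0.89 + ρ_V + 1.20) / 3.200.
ρ_V = 0.9125·3.200 − 0.89 − 1.20 = 0.830.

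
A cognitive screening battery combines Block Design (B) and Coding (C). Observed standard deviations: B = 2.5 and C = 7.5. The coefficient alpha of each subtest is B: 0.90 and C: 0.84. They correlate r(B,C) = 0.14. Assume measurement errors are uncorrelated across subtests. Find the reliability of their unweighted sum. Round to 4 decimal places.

Var(B+C) = 2.5² + 7.5² + 2·[2.5·7.5·0.14] = 62.5 + 5.25 = 67.75.
Under uncorrelated errors the observed covariances equal the true-score covariances, so only the own-variance terms attenuate.
True-score variance = [2.5²·0.90 + 7.5²·0.84] + 5.25 = 52.875 + 5.25 = 58.125.
Reliability = 58.125 / 67.75 = 0.8579.

0.8579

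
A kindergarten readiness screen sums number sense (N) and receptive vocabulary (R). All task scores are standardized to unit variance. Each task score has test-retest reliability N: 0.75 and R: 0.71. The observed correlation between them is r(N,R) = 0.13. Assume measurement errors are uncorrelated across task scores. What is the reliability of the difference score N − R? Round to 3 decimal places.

0.690

Var(N−R) = 1 + 1 − 2·0.13 = 2 − 0.26 = 1.74.
Because errors are independent across components, Cov(Tᵢ,Tⱼ) = Cov(Xᵢ,Xⱼ); the off-diagonal part of the true-score variance is the same as above.
True-score variance = [0.75 + 0.71] − 0.26 = 1.46 − 0.26 = 1.2.
Reliability = 1.2 / 1.74 = 0.690.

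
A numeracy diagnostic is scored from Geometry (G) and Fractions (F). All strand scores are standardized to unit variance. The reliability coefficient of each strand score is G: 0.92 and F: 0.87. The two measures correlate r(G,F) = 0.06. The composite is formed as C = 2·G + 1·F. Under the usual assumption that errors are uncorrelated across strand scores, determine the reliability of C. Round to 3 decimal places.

0.914

Var(C) = 2² + 1 + 2·[2·0.06] = 5 + 0.24 = 5.24.
Under uncorrelated errors the observed covariances equal the true-score covariances, so only the own-variance terms attenuate.
True-score variance = [2²·0.92 + 0.87] + 0.24 = 4.55 + 0.24 = 4.79.
Reliability = 4.79 / 5.24 = 0.914.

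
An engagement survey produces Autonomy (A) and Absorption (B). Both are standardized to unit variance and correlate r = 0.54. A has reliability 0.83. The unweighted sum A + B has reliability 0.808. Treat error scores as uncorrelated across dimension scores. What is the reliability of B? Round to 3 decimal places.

0.579

Var(A+B) = 2 + 2·0.54 = 3.080.
True-score variance = ρ_A + ρ_B + 2·0.54, so 0.808 = (0.83 + ρ_B + 1.08) / 3.080.
ρ_B = 0.808·3.080 − 0.83 − 1.08 = 0.579.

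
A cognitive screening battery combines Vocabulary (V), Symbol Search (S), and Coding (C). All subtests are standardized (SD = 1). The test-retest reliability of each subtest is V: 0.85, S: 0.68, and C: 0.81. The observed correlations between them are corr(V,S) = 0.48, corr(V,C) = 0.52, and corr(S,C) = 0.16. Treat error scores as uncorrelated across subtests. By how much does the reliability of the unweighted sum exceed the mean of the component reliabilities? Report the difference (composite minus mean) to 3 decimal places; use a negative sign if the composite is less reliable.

0.096

Var(sum) = 3 + 2.32 = 5.32; true-score variance = 2.34 + 2.32 = 4.66; composite reliability = 0.8759.
Mean component reliability = 0.7800.
Difference = 0.8759 − 0.7800 = 0.096.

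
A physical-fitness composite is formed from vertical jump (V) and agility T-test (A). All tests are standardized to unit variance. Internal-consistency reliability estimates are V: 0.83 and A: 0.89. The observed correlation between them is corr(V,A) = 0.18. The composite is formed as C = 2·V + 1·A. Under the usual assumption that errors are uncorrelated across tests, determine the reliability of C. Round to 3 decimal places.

0.862

Var(C) = 2² + 1 + 2·[2·0.18] = 5 + 0.72 = 5.72.
Under uncorrelated errors the observed covariances equal the true-score covariances, so only the own-variance terms attenuate.
True-score variance = [2²·0.83 + 0.89] + 0.72 = 4.21 + 0.72 = 4.93.
Reliability = 4.93 / 5.72 = 0.862.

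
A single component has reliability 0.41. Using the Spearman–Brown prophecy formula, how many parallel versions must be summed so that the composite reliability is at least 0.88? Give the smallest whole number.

k ≥ ρ*(1−ρ₁)/(ρ₁(1−ρ*)) = 0.88·0.59 / (0.41·0.12) = 10.553.
Smallest integer k = 11.

11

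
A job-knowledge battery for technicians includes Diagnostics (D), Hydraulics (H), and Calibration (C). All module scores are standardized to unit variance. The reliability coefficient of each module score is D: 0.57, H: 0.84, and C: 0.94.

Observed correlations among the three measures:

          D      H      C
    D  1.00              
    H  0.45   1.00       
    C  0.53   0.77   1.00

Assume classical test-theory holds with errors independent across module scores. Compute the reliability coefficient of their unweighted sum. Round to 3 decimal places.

0.900

Var(D+H+C) = 3 + 2·[0.45 + 0.53 + 0.77] = 3 + 3.5 = 6.5.
With uncorrelated errors the cross-covariances are all true-score covariance, so they carry over unchanged; only the diagonal terms shrink to ρᵢσᵢ².
True-score variance = [0.57 + 0.84 + 0.94] + 3.5 = 2.35 + 3.5 = 5.85.
Reliability = 5.85 / 6.5 = 0.900.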